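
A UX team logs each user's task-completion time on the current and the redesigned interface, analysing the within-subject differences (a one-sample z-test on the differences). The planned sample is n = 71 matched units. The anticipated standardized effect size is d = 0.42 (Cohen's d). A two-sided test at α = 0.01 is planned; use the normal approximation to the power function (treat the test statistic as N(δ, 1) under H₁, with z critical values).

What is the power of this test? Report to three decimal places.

Noncentrality parameter: δ = d·√n = 0.42 × √71 = 3.5390
Two-sided α = 0.01 → critical value z_{0.005} = 2.576.
Power = Φ(δ − 2.576) + Φ(−δ − 2.576) = Φ(0.963) + Φ(-6.115) = 0.8323 + 0.0000 = 0.8323.

Power ≈ 0.832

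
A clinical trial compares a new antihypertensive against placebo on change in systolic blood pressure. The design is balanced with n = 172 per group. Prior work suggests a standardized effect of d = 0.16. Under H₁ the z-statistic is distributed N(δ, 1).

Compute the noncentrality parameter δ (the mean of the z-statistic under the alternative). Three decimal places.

The noncentrality parameter scales effect size by the design's sample-size factor: δ = d·√(n/2) = 0.16 × √(172/2) = 1.4838

δ ≈ 1.484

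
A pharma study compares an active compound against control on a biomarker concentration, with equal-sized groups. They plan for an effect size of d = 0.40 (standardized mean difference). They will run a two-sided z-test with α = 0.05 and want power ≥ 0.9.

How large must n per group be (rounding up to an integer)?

Set Φ(δ − 1.960) = 0.9; then δ − 1.960 = Φ⁻¹(0.9) = 1.282, giving δ = 3.242.
(Ignoring the negligible lower-tail rejection probability gives the usual closed-form inversion.)
δ = d·√(n/2) ⇒ n = 2(δ/d)² = 2 × (3.242 / 0.40)² = 131.34.
Rounding up, n = 132 per group.

n = 132 per group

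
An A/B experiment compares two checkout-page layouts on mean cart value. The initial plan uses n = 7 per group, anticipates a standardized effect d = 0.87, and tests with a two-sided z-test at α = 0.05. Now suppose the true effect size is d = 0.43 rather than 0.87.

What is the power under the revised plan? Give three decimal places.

Power ≈ 0.127

With d = 0.43: δ = d·√(n/2) = 0.43 × √(7/2) = 0.8045. Critical value z_{0.025} = 1.960.
Revised power = Φ(δ − 1.960) + Φ(−δ − 1.960) = Φ(-1.156) + Φ(-2.764) = 0.1239 + 0.0029 = 0.1268.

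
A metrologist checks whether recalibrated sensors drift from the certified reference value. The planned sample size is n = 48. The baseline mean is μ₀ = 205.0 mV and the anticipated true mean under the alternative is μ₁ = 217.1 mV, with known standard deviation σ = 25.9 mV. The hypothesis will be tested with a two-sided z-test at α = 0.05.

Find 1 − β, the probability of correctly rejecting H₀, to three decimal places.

Standardized effect: d = |μ₁ − μ₀| / σ = |217.1 − 205.0| / 25.9 = 0.4672
Noncentrality parameter: δ = d·√n = 0.4672 × √48 = 3.2367
Two-sided α = 0.05 → critical value z_{0.025} = 1.960.
Power = Φ(δ − 1.960) + Φ(−δ − 1.960) = Φ(1.277) + Φ(-5.197) = 0.8992 + 0.0000 = 0.8992.

Power ≈ 0.899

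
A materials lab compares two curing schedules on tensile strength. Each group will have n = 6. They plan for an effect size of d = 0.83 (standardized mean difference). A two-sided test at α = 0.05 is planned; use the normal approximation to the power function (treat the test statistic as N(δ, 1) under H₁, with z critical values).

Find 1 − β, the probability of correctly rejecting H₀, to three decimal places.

Power ≈ 0.301

Noncentrality parameter: δ = d·√(n/2) = 0.83 × √(6/2) = 1.4376
Two-sided α = 0.05 → critical value z_{0.025} = 1.960.
Power = Φ(δ − 1.960) + Φ(−δ − 1.960) = Φ(-0.522) + Φ(-3.398) = 0.3007 + 0.0003 = 0.3010.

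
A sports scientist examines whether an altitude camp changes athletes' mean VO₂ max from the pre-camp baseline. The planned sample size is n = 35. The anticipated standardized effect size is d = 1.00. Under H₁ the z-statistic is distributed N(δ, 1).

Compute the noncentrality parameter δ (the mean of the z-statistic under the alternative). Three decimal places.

δ = d·√n = 1.00 × √35 = 5.9161

δ ≈ 5.916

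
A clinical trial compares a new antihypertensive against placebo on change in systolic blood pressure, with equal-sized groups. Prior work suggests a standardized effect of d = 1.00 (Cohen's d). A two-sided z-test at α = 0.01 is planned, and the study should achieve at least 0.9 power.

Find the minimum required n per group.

n = 30 per group

Set Φ(δ − 2.576) = 0.9; then δ − 2.576 = Φ⁻¹(0.9) = 1.282, giving δ = 3.857.
(For δ > 0 the lower-tail rejection region contributes negligibly to power, so the one-term inversion is standard.)
δ = d·√(n/2) ⇒ n = 2(δ/d)² = 2 × (3.857 / 1.00)² = 29.76.
Round up to the next whole unit.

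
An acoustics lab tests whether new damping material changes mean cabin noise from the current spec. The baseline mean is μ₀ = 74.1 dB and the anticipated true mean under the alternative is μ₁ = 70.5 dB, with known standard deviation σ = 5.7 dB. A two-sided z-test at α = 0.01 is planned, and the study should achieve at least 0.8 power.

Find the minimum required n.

Standardized effect: d = |μ₁ − μ₀| / σ = |70.5 − 74.1| / 5.7 = 0.6316
For power 0.8 need Φ(δ − z_{0.005}) = 0.8, so δ = z_{0.005} + z_{0.20} = 2.576 + 0.842 = 3.417.
(Ignoring the negligible lower-tail rejection probability gives the usual closed-form inversion.)
δ = d·√n ⇒ n = (δ/d)² = (3.417 / 0.6316)² = 29.28.
Round up to the next whole unit.

n = 30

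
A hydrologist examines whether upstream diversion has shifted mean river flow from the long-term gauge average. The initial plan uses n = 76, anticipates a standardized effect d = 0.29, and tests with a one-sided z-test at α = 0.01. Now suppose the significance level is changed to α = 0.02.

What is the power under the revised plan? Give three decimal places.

δ = d·√n = 0.29 × √76 = 2.5282 (unchanged). New critical value: z_{0.02} = 2.054.
Revised power = P(Z > 2.054 − δ) = Φ(0.474) = 0.6824.

Power ≈ 0.682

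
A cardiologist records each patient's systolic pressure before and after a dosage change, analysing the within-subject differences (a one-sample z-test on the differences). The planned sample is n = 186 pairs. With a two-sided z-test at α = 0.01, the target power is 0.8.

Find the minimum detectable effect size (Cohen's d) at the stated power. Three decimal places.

Need Φ(δ − 2.576) = 0.8, so δ = 2.576 + 0.842 = 3.417.
(Lower-tail contribution to power is negligible for δ > 0.)
δ = d·√n ⇒ d = δ/√n = 3.417/√186 = 0.2506.

d ≈ 0.251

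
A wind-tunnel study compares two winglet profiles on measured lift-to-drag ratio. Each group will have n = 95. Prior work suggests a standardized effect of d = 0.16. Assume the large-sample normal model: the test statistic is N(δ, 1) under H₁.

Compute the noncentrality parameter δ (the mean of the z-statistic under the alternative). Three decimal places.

δ = d·√(n/2) = 0.16 × √(95/2) = 1.1027

δ ≈ 1.103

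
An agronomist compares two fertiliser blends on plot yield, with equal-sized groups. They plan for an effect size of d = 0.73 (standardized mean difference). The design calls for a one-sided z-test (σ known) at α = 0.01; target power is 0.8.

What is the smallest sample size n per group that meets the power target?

n = 38 per group

For power 0.8 need Φ(δ − z_{0.01}) = 0.8, so δ = z_{0.01} + z_{0.20} = 2.326 + 0.842 = 3.168.
δ = d·√(n/2) ⇒ n = 2(δ/d)² = 2 × (3.168 / 0.73)² = 37.67.
Rounding up, n = 38 per group.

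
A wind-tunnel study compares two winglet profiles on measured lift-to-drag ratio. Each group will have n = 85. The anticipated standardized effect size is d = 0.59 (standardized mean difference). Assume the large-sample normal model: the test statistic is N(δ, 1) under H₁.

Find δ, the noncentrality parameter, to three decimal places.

δ ≈ 3.846

δ = d·√(n/2) = 0.59 × √(85/2) = 3.8463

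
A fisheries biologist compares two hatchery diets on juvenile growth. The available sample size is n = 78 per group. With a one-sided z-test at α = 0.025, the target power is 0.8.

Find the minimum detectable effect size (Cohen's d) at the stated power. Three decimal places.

Required noncentrality: δ = z_{0.025} + z_{0.20} = 1.960 + 0.842 = 2.802.
δ = d·√(n/2) ⇒ d = δ/√(n/2) = 2.802/√(78/2) = 0.4486.

d ≈ 0.449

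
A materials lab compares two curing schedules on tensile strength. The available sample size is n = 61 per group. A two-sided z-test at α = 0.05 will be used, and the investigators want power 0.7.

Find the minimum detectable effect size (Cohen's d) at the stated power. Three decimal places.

d ≈ 0.450

Need Φ(δ − 1.960) = 0.7, so δ = 1.960 + 0.524 = 2.484.
(The second rejection-region term Φ(−δ − z_{α/2}) is negligible and dropped.)
δ = d·√(n/2) ⇒ d = δ/√(n/2) = 2.484/√(61/2) = 0.4498.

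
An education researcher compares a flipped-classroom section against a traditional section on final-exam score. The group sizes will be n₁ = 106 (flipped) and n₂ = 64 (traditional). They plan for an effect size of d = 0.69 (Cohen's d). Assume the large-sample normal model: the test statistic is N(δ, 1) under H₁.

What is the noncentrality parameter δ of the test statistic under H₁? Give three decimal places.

δ ≈ 4.359

The noncentrality parameter scales effect size by the design's sample-size factor: δ = d / √(1/n₁ + 1/n₂) = 0.69 / √(1/106 + 1/64) = 4.3588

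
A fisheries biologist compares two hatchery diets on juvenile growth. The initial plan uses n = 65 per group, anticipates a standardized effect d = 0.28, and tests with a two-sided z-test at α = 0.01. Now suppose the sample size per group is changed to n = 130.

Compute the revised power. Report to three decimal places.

With n = 130 per group: δ = d·√(n/2) = 0.28 × √(130/2) = 2.2574. Critical value z_{0.005} = 2.576.
Revised power = Φ(δ − 2.576) + Φ(−δ − 2.576) = Φ(-0.318) + Φ(-4.833) = 0.3751 + 0.0000 = 0.3751.

Power ≈ 0.375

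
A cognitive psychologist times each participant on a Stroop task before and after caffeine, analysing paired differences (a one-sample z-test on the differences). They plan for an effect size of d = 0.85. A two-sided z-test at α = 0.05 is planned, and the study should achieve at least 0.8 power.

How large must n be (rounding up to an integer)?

n = 11

For power 0.8 need Φ(δ − z_{0.025}) = 0.8, so δ = z_{0.025} + z_{0.20} = 1.960 + 0.842 = 2.802.
(For δ > 0 the lower-tail rejection region contributes negligibly to power, so the one-term inversion is standard.)
δ = d·√n ⇒ n = (δ/d)² = (2.802 / 0.85)² = 10.86.
Round up to the next whole unit.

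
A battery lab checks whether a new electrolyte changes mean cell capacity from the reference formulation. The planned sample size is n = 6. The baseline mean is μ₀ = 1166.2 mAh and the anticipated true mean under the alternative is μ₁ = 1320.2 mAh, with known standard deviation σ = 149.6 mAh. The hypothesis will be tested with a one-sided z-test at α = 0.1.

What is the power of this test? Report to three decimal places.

Standardized effect: d = |μ₁ − μ₀| / σ = |1320.2 − 1166.2| / 149.6 = 1.0294
Noncentrality parameter: δ = d·√n = 1.0294 × √6 = 2.5215
One-sided α = 0.1 → critical value z_{0.1} = 1.282.
Power = Φ(δ − 1.282) = Φ(1.240) = 0.8925.

Power ≈ 0.893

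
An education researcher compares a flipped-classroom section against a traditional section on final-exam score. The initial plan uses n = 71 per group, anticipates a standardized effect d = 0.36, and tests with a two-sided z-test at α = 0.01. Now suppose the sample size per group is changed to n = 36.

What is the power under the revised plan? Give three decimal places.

With n = 36 per group: δ = d·√(n/2) = 0.36 × √(36/2) = 1.5274. Critical value z_{0.005} = 2.576.
Revised power = Φ(δ − 2.576) + Φ(−δ − 2.576) = Φ(-1.048) + Φ(-4.103) = 0.1472 + 0.0000 = 0.1472.

Power ≈ 0.147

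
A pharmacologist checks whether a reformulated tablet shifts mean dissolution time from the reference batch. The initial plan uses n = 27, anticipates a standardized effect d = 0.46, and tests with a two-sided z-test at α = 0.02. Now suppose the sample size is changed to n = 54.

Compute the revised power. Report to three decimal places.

Power ≈ 0.854

With n = 54: δ = d·√n = 0.46 × √54 = 3.3803. Critical value z_{0.01} = 2.326.
Revised power = Φ(δ − 2.326) + Φ(−δ − 2.326) = Φ(1.054) + Φ(-5.707) = 0.8540 + 0.0000 = 0.8540.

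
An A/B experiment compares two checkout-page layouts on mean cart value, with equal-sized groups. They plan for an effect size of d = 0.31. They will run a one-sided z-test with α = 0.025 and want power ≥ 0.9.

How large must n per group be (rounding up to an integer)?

Set Φ(δ − 1.960) = 0.9; then δ − 1.960 = Φ⁻¹(0.9) = 1.282, giving δ = 3.242.
δ = d·√(n/2) ⇒ n = 2(δ/d)² = 2 × (3.242 / 0.31)² = 218.68.
Round up to the next whole unit.

n = 219 per group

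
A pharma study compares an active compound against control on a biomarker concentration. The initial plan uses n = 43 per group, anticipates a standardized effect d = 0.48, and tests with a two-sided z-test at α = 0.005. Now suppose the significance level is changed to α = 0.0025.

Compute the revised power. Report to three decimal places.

Power ≈ 0.213

δ = d·√(n/2) = 0.48 × √(43/2) = 2.2257 (unchanged). New critical value: z_{0.0013} = 3.023.
Revised power = Φ(δ − 3.023) + Φ(−δ − 3.023) = Φ(-0.798) + Φ(-5.249) = 0.2125 + 0.0000 = 0.2125.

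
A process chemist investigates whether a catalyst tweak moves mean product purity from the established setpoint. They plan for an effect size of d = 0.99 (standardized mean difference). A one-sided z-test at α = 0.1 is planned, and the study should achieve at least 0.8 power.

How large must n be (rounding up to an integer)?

n = 5

For power 0.8 need Φ(δ − z_{0.1}) = 0.8, so δ = z_{0.1} + z_{0.20} = 1.282 + 0.842 = 2.123.
δ = d·√n ⇒ n = (δ/d)² = (2.123 / 0.99)² = 4.60.
Round up to the next whole unit.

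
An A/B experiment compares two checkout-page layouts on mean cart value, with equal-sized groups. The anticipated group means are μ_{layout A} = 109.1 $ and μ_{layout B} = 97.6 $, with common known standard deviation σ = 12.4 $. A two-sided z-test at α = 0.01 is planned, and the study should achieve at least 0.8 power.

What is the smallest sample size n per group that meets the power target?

n = 28 per group

Standardized effect: d = |μ_{layout A} − μ_{layout B}| / σ = |109.1 − 97.6| / 12.4 = 0.9274
Set Φ(δ − 2.576) = 0.8; then δ − 2.576 = Φ⁻¹(0.8) = 0.842, giving δ = 3.417.
(Ignoring the negligible lower-tail rejection probability gives the usual closed-form inversion.)
δ = d·√(n/2) ⇒ n = 2(δ/d)² = 2 × (3.417 / 0.9274)² = 27.16.
Rounding up, n = 28 per group.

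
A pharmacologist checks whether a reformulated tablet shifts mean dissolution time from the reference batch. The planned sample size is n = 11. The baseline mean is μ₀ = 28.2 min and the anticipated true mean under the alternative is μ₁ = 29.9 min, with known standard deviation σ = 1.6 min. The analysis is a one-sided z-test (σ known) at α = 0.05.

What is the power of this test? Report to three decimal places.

Standardized effect: d = |μ₁ − μ₀| / σ = |29.9 − 28.2| / 1.6 = 1.0625
Noncentrality parameter: δ = d·√n = 1.0625 × √11 = 3.5239
One-sided α = 0.05 → critical value z_{0.05} = 1.645.
Power = P(Z > 1.645 − δ) = Φ(1.879) = 0.9699.

Power ≈ 0.970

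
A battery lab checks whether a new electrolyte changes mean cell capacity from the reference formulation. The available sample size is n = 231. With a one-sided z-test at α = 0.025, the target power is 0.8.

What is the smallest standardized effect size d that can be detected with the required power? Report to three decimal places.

Required noncentrality: δ = z_{0.025} + z_{0.20} = 1.960 + 0.842 = 2.802.
δ = d·√n ⇒ d = δ/√n = 2.802/√231 = 0.1843.

d ≈ 0.184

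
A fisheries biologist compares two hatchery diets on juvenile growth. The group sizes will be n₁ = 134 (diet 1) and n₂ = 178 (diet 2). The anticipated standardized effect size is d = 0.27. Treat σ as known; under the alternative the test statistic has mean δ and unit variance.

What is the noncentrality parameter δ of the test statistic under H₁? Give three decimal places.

The noncentrality parameter scales effect size by the design's sample-size factor: δ = d / √(1/n₁ + 1/n₂) = 0.27 / √(1/134 + 1/178) = 2.3607

δ ≈ 2.361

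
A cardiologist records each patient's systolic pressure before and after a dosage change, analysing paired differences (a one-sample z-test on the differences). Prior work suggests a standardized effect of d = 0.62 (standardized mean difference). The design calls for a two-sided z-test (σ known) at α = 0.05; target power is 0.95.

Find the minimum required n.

Set Φ(δ − 1.960) = 0.95; then δ − 1.960 = Φ⁻¹(0.95) = 1.645, giving δ = 3.605.
(The Φ(−δ − z_{α/2}) term is vanishingly small for δ > 0 and is dropped in the standard sample-size formula.)
δ = d·√n ⇒ n = (δ/d)² = (3.605 / 0.62)² = 33.81.
Rounding up, n = 34.

n = 34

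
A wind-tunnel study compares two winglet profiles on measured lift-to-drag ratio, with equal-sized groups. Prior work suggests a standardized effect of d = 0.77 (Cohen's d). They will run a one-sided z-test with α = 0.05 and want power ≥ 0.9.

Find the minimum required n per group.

Set Φ(δ − 1.645) = 0.9; then δ − 1.645 = Φ⁻¹(0.9) = 1.282, giving δ = 2.926.
δ = d·√(n/2) ⇒ n = 2(δ/d)² = 2 × (2.926 / 0.77)² = 28.89.
Rounding up, n = 29 per group.

n = 29 per group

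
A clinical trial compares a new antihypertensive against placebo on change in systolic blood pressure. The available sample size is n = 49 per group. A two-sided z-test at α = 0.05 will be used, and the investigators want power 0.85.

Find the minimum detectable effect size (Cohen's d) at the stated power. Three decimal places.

d ≈ 0.605

Required noncentrality: δ = z_{0.025} + z_{0.15} = 1.960 + 1.036 = 2.996.
(The second rejection-region term Φ(−δ − z_{α/2}) is negligible and dropped.)
δ = d·√(n/2) ⇒ d = δ/√(n/2) = 2.996/√(49/2) = 0.6054.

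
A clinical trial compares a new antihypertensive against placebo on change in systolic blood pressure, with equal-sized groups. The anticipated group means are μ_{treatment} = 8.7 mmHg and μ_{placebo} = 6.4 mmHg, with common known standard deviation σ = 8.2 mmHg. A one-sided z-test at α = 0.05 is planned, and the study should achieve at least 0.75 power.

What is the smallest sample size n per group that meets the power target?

Standardized effect: d = |μ_{treatment} − μ_{placebo}| / σ = |8.7 − 6.4| / 8.2 = 0.2805
Set Φ(δ − 1.645) = 0.75; then δ − 1.645 = Φ⁻¹(0.75) = 0.674, giving δ = 2.319.
δ = d·√(n/2) ⇒ n = 2(δ/d)² = 2 × (2.319 / 0.2805)² = 136.75.
Rounding up, n = 137 per group.

n = 137 per group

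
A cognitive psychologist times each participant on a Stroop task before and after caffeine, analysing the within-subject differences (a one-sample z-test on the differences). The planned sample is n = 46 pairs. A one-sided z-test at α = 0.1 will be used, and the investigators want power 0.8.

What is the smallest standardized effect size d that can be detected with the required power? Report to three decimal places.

Required noncentrality: δ = z_{0.1} + z_{0.20} = 1.282 + 0.842 = 2.123.
δ = d·√n ⇒ d = δ/√n = 2.123/√46 = 0.3130.

d ≈ 0.313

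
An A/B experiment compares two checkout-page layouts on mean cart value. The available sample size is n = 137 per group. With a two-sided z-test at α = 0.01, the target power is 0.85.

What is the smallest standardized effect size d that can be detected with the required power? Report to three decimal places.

d ≈ 0.436

Required noncentrality: δ = z_{0.005} + z_{0.15} = 2.576 + 1.036 = 3.612.
(The second rejection-region term Φ(−δ − z_{α/2}) is negligible and dropped.)
δ = d·√(n/2) ⇒ d = δ/√(n/2) = 3.612/√(137/2) = 0.4364.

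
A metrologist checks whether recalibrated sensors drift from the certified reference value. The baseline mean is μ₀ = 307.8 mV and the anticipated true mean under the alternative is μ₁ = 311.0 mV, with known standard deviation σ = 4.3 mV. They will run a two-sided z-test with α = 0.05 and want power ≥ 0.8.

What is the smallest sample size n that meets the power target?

Standardized effect: d = |μ₁ − μ₀| / σ = |311.0 − 307.8| / 4.3 = 0.7442
For power 0.8 need Φ(δ − z_{0.025}) = 0.8, so δ = z_{0.025} + z_{0.20} = 1.960 + 0.842 = 2.802.
(Ignoring the negligible lower-tail rejection probability gives the usual closed-form inversion.)
δ = d·√n ⇒ n = (δ/d)² = (2.802 / 0.7442)² = 14.17.
Rounding up, n = 15.

n = 15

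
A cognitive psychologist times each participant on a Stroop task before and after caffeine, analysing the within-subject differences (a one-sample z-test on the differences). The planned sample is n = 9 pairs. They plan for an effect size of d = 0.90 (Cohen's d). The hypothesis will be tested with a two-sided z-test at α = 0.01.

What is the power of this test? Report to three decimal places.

Noncentrality parameter: δ = d·√n = 0.90 × √9 = 2.7000
Critical value for a two-sided test at α = 0.01: z_{α/2} = 2.576.
Power = Φ(δ − 2.576) + Φ(−δ − 2.576) = Φ(0.124) + Φ(-5.276) = 0.5494 + 0.0000 = 0.5494.

Power ≈ 0.549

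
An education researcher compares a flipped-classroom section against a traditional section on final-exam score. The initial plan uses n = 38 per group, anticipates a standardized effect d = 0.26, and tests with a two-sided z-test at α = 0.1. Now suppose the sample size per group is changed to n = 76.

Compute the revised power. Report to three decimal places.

With n = 76 per group: δ = d·√(n/2) = 0.26 × √(76/2) = 1.6027. Critical value z_{0.05} = 1.645.
Revised power = Φ(δ − 1.645) + Φ(−δ − 1.645) = Φ(-0.042) + Φ(-3.248) = 0.4832 + 0.0006 = 0.4838.

Power ≈ 0.484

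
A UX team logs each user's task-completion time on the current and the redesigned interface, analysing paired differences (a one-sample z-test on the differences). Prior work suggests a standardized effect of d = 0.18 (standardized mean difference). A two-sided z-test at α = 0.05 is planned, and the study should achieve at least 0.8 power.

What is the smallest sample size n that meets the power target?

n = 243

Set Φ(δ − 1.960) = 0.8; then δ − 1.960 = Φ⁻¹(0.8) = 0.842, giving δ = 2.802.
(Ignoring the negligible lower-tail rejection probability gives the usual closed-form inversion.)
δ = d·√n ⇒ n = (δ/d)² = (2.802 / 0.18)² = 242.25.
Rounding up, n = 243.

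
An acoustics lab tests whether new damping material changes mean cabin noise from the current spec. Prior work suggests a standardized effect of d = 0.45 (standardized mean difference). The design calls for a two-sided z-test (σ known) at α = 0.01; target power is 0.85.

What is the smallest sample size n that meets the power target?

For power 0.85 need Φ(δ − z_{0.005}) = 0.85, so δ = z_{0.005} + z_{0.15} = 2.576 + 1.036 = 3.612.
(Ignoring the negligible lower-tail rejection probability gives the usual closed-form inversion.)
δ = d·√n ⇒ n = (δ/d)² = (3.612 / 0.45)² = 64.44.
Round up to the next whole unit.

n = 65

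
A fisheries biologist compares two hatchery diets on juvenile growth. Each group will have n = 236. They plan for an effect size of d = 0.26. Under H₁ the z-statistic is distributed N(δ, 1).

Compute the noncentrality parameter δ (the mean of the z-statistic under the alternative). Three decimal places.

δ = d·√(n/2) = 0.26 × √(236/2) = 2.8243

δ ≈ 2.824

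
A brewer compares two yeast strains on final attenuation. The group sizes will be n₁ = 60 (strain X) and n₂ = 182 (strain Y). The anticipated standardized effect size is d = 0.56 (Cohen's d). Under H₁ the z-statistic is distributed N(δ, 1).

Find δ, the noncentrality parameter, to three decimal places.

δ ≈ 3.762

δ = d / √(1/n₁ + 1/n₂) = 0.56 / √(1/60 + 1/182) = 3.7618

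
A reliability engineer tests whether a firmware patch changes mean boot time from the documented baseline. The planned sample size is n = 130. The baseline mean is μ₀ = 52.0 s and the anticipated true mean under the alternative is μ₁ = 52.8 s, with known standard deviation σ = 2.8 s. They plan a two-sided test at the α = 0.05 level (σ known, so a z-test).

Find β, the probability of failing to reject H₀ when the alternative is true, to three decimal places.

β ≈ 0.097

Standardized effect: d = |μ₁ − μ₀| / σ = |52.8 − 52.0| / 2.8 = 0.2857
Noncentrality parameter: δ = d·√n = 0.2857 × √130 = 3.2576
Critical value for a two-sided test at α = 0.05: z_{α/2} = 1.960.
Power = Φ(δ − 1.960) + Φ(−δ − 1.960) = Φ(1.298) + Φ(-5.218) = 0.9028 + 0.0000 = 0.9028.
Type II error: β = 1 − power = 1 − 0.9028 = 0.0972.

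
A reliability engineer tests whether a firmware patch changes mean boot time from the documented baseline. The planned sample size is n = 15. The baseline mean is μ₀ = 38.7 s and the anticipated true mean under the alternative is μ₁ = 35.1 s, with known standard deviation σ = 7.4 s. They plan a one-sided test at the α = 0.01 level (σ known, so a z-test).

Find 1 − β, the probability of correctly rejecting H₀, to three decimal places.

Power ≈ 0.329

Standardized effect: d = |μ₁ − μ₀| / σ = |35.1 − 38.7| / 7.4 = 0.4865
Noncentrality parameter: δ = d·√n = 0.4865 × √15 = 1.8842
Critical value for a one-sided test at α = 0.01: z_α = 2.326.
Power = P(Z > 2.326 − δ) = Φ(-0.442) = 0.3292.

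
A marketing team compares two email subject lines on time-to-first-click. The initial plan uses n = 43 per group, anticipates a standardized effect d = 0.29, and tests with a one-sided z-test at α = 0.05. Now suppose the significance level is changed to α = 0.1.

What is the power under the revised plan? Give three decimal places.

δ = d·√(n/2) = 0.29 × √(43/2) = 1.3447 (unchanged). New critical value: z_{0.1} = 1.282.
Revised power = Φ(δ − 1.282) = Φ(0.063) = 0.5252.

Power ≈ 0.525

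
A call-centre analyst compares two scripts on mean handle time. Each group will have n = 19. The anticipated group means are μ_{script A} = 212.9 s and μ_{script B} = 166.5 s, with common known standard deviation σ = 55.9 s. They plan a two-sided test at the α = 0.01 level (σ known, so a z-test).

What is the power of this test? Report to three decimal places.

Standardized effect: d = |μ_{script A} − μ_{script B}| / σ = |212.9 − 166.5| / 55.9 = 0.8301
Noncentrality parameter: λ = d·√(n/2) = 0.8301 × √(19/2) = 2.5584
Critical value for a two-sided test at α = 0.01: z_{α/2} = 2.576.
Power = Φ(λ − 2.576) + Φ(−λ − 2.576) = Φ(-0.017) + Φ(-5.134) = 0.4930 + 0.0000 = 0.4930.

Power ≈ 0.493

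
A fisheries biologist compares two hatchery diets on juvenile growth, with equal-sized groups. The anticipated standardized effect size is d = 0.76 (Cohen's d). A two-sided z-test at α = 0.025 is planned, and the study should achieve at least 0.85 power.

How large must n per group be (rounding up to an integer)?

For power 0.85 need Φ(δ − z_{0.0125}) = 0.85, so δ = z_{0.0125} + z_{0.15} = 2.241 + 1.036 = 3.278.
(Ignoring the negligible lower-tail rejection probability gives the usual closed-form inversion.)
δ = d·√(n/2) ⇒ n = 2(δ/d)² = 2 × (3.278 / 0.76)² = 37.20.
Rounding up, n = 38 per group.

n = 38 per group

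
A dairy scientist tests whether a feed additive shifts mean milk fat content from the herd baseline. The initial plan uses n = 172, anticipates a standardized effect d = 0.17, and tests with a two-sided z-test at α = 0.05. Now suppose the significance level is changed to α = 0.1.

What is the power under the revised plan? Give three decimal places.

Power ≈ 0.721

δ = d·√n = 0.17 × √172 = 2.2295 (unchanged). New critical value: z_{0.05} = 1.645.
Revised power = Φ(δ − 1.645) + Φ(−δ − 1.645) = Φ(0.585) + Φ(-3.874) = 0.7206 + 0.0001 = 0.7207.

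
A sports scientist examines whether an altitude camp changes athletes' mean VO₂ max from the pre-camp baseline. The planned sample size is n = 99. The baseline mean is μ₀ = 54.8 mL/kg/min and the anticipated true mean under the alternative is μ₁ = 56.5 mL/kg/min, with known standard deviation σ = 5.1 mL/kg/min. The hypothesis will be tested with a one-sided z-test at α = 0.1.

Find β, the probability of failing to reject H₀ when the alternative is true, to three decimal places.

β ≈ 0.021

Standardized effect: d = |μ₁ − μ₀| / σ = |56.5 − 54.8| / 5.1 = 0.3333
Noncentrality parameter: δ = d·√n = 0.3333 × √99 = 3.3166
One-sided α = 0.1 → critical value z_{0.1} = 1.282.
Power = Φ(δ − 1.282) = Φ(2.035) = 0.9791.
Type II error: β = 1 − power = 1 − 0.9791 = 0.0209.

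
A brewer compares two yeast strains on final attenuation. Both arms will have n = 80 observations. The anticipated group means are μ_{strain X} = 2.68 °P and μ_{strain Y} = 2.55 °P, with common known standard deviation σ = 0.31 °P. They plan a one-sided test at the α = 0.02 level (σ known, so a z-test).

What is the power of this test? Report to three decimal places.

Power ≈ 0.725

Standardized effect: d = |μ_{strain X} − μ_{strain Y}| / σ = |2.68 − 2.55| / 0.31 = 0.4194
Noncentrality parameter: δ = d·√(n/2) = 0.4194 × √(80/2) = 2.6522
One-sided α = 0.02 → critical value z_{0.02} = 2.054.
Power = Φ(δ − 2.054) = Φ(0.598) = 0.7252.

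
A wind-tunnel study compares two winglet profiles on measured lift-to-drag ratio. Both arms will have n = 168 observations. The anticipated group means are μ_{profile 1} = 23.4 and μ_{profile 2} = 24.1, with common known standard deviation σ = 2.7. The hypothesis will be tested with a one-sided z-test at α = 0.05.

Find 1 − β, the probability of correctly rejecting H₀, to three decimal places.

Power ≈ 0.768

Standardized effect: d = |μ_{profile 1} − μ_{profile 2}| / σ = |23.4 − 24.1| / 2.7 = 0.2593
Noncentrality parameter: δ = d·√(n/2) = 0.2593 × √(168/2) = 2.3762
Critical value for a one-sided test at α = 0.05: z_α = 1.645.
Power = Φ(δ − 1.645) = Φ(0.731) = 0.7677.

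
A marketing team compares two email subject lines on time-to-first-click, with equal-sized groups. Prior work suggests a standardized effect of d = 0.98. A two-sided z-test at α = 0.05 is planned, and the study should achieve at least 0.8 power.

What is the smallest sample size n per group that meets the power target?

For power 0.8 need Φ(δ − z_{0.025}) = 0.8, so δ = z_{0.025} + z_{0.20} = 1.960 + 0.842 = 2.802.
(Ignoring the negligible lower-tail rejection probability gives the usual closed-form inversion.)
δ = d·√(n/2) ⇒ n = 2(δ/d)² = 2 × (2.802 / 0.98)² = 16.35.
Rounding up, n = 17 per group.

n = 17 per group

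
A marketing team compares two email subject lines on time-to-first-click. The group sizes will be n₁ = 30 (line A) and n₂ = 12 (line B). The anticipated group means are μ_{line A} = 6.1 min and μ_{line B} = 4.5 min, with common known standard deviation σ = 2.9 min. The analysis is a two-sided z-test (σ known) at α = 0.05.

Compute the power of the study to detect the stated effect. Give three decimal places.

Power ≈ 0.365

Standardized effect: d = |μ_{line A} − μ_{line B}| / σ = |6.1 − 4.5| / 2.9 = 0.5517
Noncentrality parameter: δ = d / √(1/n₁ + 1/n₂) = 0.5517 / √(1/30 + 1/12) = 1.6153
Critical value for a two-sided test at α = 0.05: z_{α/2} = 1.960.
Power = Φ(δ − 1.960) + Φ(−δ − 1.960) = Φ(-0.345) + Φ(-3.575) = 0.3652 + 0.0002 = 0.3653.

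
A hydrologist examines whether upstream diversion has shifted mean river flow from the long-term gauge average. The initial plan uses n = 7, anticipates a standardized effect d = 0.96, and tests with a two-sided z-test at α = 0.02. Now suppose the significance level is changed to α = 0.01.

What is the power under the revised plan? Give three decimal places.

Power ≈ 0.486

δ = d·√n = 0.96 × √7 = 2.5399 (unchanged). New critical value: z_{0.005} = 2.576.
Revised power = Φ(δ − 2.576) + Φ(−δ − 2.576) = Φ(-0.036) + Φ(-5.116) = 0.4857 + 0.0000 = 0.4857.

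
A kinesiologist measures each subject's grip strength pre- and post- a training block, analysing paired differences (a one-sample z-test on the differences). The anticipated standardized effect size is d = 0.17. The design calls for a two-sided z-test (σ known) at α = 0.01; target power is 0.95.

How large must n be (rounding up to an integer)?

Set Φ(δ − 2.576) = 0.95; then δ − 2.576 = Φ⁻¹(0.95) = 1.645, giving δ = 4.221.
(The Φ(−δ − z_{α/2}) term is vanishingly small for δ > 0 and is dropped in the standard sample-size formula.)
δ = d·√n ⇒ n = (δ/d)² = (4.221 / 0.17)² = 616.41.
Rounding up, n = 617.

n = 617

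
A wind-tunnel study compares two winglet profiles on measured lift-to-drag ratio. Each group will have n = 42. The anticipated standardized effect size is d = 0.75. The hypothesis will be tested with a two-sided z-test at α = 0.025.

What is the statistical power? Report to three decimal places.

Noncentrality parameter: δ = d·√(n/2) = 0.75 × √(42/2) = 3.4369
Two-sided α = 0.025 → critical value z_{0.0125} = 2.241.
Power = Φ(δ − 2.241) + Φ(−δ − 2.241) = Φ(1.196) + Φ(-5.678) = 0.8841 + 0.0000 = 0.8841.

Power ≈ 0.884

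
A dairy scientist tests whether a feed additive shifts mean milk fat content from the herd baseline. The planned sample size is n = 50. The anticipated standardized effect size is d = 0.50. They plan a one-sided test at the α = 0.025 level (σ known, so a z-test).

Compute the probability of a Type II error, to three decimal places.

β ≈ 0.058

Noncentrality parameter: δ = d·√n = 0.50 × √50 = 3.5355
Critical value for a one-sided test at α = 0.025: z_α = 1.960.
Power = P(Z > 1.960 − δ) = Φ(1.576) = 0.9424.
Type II error: β = 1 − power = 1 − 0.9424 = 0.0576.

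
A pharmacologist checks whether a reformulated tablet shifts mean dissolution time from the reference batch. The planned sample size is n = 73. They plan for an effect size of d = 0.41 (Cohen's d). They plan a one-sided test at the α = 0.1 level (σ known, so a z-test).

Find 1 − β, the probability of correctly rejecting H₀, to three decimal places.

Noncentrality parameter: δ = d·√n = 0.41 × √73 = 3.5030
One-sided α = 0.1 → critical value z_{0.1} = 1.282.
Power = P(Z > 1.282 − δ) = Φ(2.221) = 0.9868.

Power ≈ 0.987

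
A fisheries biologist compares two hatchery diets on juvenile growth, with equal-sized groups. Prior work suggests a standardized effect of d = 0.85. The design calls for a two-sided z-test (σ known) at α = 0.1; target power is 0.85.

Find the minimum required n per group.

n = 20 per group

Set Φ(δ − 1.645) = 0.85; then δ − 1.645 = Φ⁻¹(0.85) = 1.036, giving δ = 2.681.
(The Φ(−δ − z_{α/2}) term is vanishingly small for δ > 0 and is dropped in the standard sample-size formula.)
δ = d·√(n/2) ⇒ n = 2(δ/d)² = 2 × (2.681 / 0.85)² = 19.90.
Rounding up, n = 20 per group.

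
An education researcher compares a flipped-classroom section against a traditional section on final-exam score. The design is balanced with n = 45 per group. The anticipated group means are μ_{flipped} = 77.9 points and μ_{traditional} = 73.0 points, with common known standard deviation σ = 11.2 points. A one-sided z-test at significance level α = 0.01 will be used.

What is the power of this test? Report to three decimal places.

Power ≈ 0.401

Standardized effect: d = |μ_{flipped} − μ_{traditional}| / σ = |77.9 − 73.0| / 11.2 = 0.4375
Noncentrality parameter: δ = d·√(n/2) = 0.4375 × √(45/2) = 2.0752
Critical value for a one-sided test at α = 0.01: z_α = 2.326.
Power = Φ(δ − 2.326) = Φ(-0.251) = 0.4009.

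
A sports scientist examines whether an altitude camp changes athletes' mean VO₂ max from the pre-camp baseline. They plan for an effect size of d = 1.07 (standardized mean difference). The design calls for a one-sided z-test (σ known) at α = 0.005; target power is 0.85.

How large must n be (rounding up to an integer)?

For power 0.85 need Φ(δ − z_{0.005}) = 0.85, so δ = z_{0.005} + z_{0.15} = 2.576 + 1.036 = 3.612.
δ = d·√n ⇒ n = (δ/d)² = (3.612 / 1.07)² = 11.40.
Round up to the next whole unit.

n = 12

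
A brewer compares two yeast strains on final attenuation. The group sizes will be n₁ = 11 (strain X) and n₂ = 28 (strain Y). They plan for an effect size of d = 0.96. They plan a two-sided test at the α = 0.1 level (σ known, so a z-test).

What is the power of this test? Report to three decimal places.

Power ≈ 0.854

Noncentrality parameter: δ = d / √(1/n₁ + 1/n₂) = 0.96 / √(1/11 + 1/28) = 2.6978
Critical value for a two-sided test at α = 0.1: z_{α/2} = 1.645.
Power = Φ(δ − 1.645) + Φ(−δ − 1.645) = Φ(1.053) + Φ(-4.343) = 0.8538 + 0.0000 = 0.8538.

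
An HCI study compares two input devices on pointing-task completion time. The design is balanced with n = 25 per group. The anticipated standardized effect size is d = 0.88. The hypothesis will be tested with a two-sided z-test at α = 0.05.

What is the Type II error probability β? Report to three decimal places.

β ≈ 0.125

Noncentrality parameter: δ = d·√(n/2) = 0.88 × √(25/2) = 3.1113
Two-sided α = 0.05 → critical value z_{0.025} = 1.960.
Power = Φ(δ − 1.960) + Φ(−δ − 1.960) = Φ(1.151) + Φ(-5.071) = 0.8752 + 0.0000 = 0.8752.
Type II error: β = 1 − power = 1 − 0.8752 = 0.1248.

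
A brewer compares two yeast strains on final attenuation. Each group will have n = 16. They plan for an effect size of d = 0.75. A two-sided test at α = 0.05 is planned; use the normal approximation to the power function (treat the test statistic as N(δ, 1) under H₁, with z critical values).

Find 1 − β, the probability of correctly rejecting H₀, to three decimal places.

Power ≈ 0.564

Noncentrality parameter: δ = d·√(n/2) = 0.75 × √(16/2) = 2.1213
Two-sided α = 0.05 → critical value z_{0.025} = 1.960.
Power = Φ(δ − 1.960) + Φ(−δ − 1.960) = Φ(0.161) + Φ(-4.081) = 0.5641 + 0.0000 = 0.5641.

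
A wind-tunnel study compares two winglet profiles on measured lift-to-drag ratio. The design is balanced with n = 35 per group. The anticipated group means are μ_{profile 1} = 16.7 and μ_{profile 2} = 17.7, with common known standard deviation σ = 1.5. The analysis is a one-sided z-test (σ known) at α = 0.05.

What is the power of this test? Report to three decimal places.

Standardized effect: d = |μ_{profile 1} − μ_{profile 2}| / σ = |16.7 − 17.7| / 1.5 = 0.6667
Noncentrality parameter: δ = d·√(n/2) = 0.6667 × √(35/2) = 2.7889
Critical value for a one-sided test at α = 0.05: z_α = 1.645.
Power = Φ(δ − 1.645) = Φ(1.144) = 0.8737.

Power ≈ 0.874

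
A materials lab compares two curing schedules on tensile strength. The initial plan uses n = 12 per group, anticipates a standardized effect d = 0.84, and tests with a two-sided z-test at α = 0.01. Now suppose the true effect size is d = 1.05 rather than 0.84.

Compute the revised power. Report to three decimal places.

With d = 1.05: δ = d·√(n/2) = 1.05 × √(12/2) = 2.5720. Critical value z_{0.005} = 2.576.
Revised power = Φ(δ − 2.576) + Φ(−δ − 2.576) = Φ(-0.004) + Φ(-5.148) = 0.4985 + 0.0000 = 0.4985.

Power ≈ 0.498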